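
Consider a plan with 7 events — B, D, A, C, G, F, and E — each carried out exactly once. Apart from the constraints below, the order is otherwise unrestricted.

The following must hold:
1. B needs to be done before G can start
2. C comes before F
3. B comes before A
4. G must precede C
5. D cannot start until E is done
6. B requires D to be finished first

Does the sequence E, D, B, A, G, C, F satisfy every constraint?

Yes

Checking each listed constraint against this order: for instance, B is in position 3 and G in position 5, so that constraint holds — and the remaining constraints check out the same way.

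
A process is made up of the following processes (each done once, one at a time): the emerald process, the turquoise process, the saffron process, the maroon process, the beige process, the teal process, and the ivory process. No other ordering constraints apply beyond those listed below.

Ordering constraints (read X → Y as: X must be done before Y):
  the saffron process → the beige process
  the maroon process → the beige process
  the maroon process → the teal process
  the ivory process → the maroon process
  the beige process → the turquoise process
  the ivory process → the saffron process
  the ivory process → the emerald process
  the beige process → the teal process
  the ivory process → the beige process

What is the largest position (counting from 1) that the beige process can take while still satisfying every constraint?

Every process that must follow the beige process has to come after it. Tracing all chains starting from the beige process, those processes are: the turquoise process, the teal process — 2 in total.
So at least 2 processes follow the beige process, putting the beige process no later than position 5. That position is achievable by scheduling everything else first.

5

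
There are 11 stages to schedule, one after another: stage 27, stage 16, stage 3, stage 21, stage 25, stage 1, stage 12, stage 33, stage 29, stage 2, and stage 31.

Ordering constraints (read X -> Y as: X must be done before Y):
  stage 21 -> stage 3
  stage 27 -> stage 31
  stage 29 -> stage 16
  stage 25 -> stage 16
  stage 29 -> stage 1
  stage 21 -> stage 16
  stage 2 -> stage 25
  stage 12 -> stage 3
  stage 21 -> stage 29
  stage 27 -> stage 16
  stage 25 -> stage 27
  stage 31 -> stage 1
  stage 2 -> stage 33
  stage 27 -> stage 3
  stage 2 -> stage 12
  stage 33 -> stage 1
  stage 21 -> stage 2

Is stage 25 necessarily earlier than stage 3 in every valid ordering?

Tracing the constraints gives a chain: stage 25 → stage 27 → stage 3.
Hence stage 25 necessarily comes before stage 3.

Yes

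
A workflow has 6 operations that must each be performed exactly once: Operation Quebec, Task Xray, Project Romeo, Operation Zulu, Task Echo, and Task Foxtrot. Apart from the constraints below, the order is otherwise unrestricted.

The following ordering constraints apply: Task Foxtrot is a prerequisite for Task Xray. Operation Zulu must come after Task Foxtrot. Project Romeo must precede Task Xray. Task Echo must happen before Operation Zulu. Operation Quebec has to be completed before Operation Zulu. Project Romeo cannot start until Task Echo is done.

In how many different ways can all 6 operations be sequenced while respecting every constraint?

33

The operations with no prerequisites are Operation Quebec, Task Echo, Task Foxtrot; any of them can be placed first.
Systematically extending each partial ordering one operation at a time and counting, there are 33 complete orderings.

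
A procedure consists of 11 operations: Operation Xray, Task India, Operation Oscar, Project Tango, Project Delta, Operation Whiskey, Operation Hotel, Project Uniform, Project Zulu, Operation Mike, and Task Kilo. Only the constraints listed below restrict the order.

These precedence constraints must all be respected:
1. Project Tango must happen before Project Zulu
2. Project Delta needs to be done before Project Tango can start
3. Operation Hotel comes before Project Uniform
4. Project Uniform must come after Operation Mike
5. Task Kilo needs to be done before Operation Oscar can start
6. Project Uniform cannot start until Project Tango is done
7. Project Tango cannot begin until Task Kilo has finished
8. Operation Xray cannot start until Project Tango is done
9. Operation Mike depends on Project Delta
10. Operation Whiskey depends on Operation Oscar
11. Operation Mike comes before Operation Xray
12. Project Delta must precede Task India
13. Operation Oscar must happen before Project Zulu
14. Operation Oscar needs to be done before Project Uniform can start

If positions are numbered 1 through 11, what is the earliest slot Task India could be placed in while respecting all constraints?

2

The only operation forced before Task India (directly or transitively) is Project Delta.
With 1 mandatory predecessor, the earliest Task India can sit is position 1+1 = 2, and placing just that one first achieves it.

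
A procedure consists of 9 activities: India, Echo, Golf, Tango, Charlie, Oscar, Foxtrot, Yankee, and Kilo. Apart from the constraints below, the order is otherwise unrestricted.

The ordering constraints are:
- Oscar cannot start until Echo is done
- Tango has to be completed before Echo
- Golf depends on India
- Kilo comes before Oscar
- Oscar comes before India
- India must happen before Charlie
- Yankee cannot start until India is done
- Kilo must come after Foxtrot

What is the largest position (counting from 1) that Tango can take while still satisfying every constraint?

The activities that are forced after Tango, directly or by a chain of constraints, are India, Echo, Golf, Charlie, Oscar, Yankee. That's 6 activities.
With 6 mandatory successors out of 9 activities total, the latest slot for Tango is 9−6 = 3, and it's reachable by doing all non-successors before Tango.

3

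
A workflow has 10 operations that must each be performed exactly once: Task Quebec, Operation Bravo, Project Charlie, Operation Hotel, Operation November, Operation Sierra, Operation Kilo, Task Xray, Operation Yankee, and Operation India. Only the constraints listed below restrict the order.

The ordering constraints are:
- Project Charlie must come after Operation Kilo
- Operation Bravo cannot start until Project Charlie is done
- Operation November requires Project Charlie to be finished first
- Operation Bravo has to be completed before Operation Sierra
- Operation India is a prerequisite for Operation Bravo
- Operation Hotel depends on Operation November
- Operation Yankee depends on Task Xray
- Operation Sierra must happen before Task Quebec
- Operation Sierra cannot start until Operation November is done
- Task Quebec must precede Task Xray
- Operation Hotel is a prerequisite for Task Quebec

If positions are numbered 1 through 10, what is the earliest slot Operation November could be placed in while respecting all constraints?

The operations that are forced before Operation November, directly or transitively, are Project Charlie, Operation Kilo. That's 2 operations.
With 2 mandatory predecessors, the earliest Operation November can sit is position 2+1 = 3, and placing just those 2 first achieves it.

3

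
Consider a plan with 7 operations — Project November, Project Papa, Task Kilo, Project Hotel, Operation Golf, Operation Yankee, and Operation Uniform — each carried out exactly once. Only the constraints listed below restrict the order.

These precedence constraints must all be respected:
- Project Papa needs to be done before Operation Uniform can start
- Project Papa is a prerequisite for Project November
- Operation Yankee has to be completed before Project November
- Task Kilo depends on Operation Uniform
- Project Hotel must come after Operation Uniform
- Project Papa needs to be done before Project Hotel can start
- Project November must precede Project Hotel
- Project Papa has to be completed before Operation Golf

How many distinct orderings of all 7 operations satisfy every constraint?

2 operations have no prerequisites (Project Papa, Operation Yankee), so any of them could come first.
Systematically extending each partial ordering one operation at a time and counting, there are 79 complete orderings.

79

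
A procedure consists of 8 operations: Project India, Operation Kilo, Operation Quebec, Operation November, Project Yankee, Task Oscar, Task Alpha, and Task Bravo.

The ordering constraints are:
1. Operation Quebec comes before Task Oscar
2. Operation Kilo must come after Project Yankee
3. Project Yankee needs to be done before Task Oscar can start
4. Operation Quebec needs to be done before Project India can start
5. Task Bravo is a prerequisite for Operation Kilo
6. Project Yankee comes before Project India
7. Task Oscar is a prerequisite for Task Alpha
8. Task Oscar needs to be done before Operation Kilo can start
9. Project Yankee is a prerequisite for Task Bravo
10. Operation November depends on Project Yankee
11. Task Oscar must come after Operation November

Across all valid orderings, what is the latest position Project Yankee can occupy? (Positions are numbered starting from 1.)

2

The operations that are forced after Project Yankee, directly or by a chain of constraints, are Project India, Operation Kilo, Operation November, Task Oscar, Task Alpha, Task Bravo. That's 6 operations.
With 6 mandatory successors out of 8 operations total, the latest slot for Project Yankee is 8−6 = 2, and it's reachable by doing all non-successors before Project Yankee.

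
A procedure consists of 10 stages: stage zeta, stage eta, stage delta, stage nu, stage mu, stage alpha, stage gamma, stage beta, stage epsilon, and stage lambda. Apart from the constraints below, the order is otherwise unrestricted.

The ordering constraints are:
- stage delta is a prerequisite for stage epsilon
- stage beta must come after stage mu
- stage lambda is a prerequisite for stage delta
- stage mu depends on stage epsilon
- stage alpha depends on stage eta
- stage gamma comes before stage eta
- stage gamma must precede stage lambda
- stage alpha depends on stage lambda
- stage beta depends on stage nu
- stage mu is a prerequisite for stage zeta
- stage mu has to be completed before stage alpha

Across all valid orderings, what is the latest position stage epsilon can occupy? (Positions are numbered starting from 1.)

6

The stages that are forced after stage epsilon, directly or by a chain of constraints, are stage zeta, stage mu, stage alpha, stage beta. That's 4 stages.
With 4 mandatory successors out of 10 stages total, the latest slot for stage epsilon is 10−4 = 6, and it's reachable by doing all non-successors before stage epsilon.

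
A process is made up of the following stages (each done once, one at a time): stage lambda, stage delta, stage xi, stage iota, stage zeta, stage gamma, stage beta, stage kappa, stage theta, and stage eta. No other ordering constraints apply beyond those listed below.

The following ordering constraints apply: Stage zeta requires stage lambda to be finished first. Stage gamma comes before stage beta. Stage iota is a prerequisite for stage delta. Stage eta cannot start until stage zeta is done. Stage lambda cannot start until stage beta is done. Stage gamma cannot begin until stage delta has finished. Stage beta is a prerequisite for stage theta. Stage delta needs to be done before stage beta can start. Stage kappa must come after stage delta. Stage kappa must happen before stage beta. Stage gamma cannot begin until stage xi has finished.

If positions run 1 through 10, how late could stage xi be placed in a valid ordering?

Following every chain forward from stage xi, the stages that must come later are stage lambda, stage zeta, stage gamma, stage beta, stage theta, stage eta — 6 of them.
With 6 mandatory successors out of 10 stages total, the latest slot for stage xi is 10−6 = 4, and it's reachable by doing all non-successors before stage xi.

4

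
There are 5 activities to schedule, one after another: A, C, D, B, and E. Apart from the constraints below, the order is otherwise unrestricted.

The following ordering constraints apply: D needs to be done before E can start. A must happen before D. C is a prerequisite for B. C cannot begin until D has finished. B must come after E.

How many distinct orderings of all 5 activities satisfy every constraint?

A is the only activity with nothing required before it, so every ordering starts there.
Enumerating by repeatedly choosing an available activity (one whose prerequisites are all placed) gives 2 distinct complete orderings.

2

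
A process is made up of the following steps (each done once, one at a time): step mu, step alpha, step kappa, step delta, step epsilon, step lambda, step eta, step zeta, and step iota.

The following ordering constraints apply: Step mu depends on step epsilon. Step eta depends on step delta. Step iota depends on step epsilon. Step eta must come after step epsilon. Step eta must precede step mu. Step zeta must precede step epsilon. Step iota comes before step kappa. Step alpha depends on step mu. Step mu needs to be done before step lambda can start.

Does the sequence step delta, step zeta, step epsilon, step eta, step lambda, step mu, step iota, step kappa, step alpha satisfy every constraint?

No

In the proposed order, step lambda appears before step mu.
But one of the constraints requires step mu before step lambda, so this ordering violates it.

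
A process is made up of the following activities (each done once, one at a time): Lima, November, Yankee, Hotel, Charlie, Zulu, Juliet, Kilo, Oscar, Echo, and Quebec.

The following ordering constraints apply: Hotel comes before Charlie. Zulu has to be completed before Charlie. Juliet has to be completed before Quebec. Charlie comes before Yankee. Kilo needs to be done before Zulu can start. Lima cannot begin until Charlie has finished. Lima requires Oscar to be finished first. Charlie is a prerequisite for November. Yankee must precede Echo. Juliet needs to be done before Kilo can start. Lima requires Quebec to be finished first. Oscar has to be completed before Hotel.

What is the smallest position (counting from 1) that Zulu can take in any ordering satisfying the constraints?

Working backwards through the constraints from Zulu, its full set of required predecessors is Juliet, Kilo — 2 of them.
With 2 mandatory predecessors, the earliest Zulu can sit is position 2+1 = 3, and placing just those 2 first achieves it.

3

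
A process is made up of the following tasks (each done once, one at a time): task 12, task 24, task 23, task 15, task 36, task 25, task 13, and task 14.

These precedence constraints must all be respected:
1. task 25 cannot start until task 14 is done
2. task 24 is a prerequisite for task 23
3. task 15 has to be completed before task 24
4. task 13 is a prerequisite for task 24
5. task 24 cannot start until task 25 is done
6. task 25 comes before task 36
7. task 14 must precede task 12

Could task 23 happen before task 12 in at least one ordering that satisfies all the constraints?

Yes

No chain of constraints runs from task 12 to task 23, so task 12 is not required to come first.
So a valid ordering placing task 23 earlier than task 12 exists.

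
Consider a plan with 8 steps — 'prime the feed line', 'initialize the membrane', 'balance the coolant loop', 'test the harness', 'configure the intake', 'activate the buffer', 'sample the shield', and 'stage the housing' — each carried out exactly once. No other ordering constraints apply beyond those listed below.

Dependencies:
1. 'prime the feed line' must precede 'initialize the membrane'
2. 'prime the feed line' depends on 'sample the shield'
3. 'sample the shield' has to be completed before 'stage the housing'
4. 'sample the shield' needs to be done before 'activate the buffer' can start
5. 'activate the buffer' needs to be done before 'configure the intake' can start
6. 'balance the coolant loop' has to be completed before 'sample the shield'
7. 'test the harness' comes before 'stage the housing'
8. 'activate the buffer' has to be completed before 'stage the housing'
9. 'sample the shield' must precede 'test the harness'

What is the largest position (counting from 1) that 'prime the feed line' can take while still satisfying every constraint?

7

The only step forced after 'prime the feed line' (directly or by a chain) is 'initialize the membrane'.
With 1 mandatory successor out of 8 steps total, the latest slot for 'prime the feed line' is 8−1 = 7, and it's reachable by doing all non-successors before 'prime the feed line'.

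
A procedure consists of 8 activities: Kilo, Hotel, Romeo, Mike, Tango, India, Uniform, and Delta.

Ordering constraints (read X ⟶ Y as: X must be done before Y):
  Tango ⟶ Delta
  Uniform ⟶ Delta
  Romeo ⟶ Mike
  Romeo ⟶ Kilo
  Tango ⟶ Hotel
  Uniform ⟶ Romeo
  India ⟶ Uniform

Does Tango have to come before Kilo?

No

Tango and Kilo are not related by any chain of constraints.
There exist valid orderings with Kilo before Tango, so Tango is not required to come first.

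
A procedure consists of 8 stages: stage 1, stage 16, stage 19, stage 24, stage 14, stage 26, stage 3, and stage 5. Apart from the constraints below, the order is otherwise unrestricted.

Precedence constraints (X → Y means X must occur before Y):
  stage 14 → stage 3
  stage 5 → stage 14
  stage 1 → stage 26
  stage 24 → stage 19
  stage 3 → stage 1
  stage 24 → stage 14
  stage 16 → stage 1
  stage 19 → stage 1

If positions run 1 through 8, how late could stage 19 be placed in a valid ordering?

Following every chain forward from stage 19, the stages that must come later are stage 1, stage 26 — 2 of them.
With 2 mandatory successors out of 8 stages total, the latest slot for stage 19 is 8−2 = 6, and it's reachable by doing all non-successors before stage 19.

6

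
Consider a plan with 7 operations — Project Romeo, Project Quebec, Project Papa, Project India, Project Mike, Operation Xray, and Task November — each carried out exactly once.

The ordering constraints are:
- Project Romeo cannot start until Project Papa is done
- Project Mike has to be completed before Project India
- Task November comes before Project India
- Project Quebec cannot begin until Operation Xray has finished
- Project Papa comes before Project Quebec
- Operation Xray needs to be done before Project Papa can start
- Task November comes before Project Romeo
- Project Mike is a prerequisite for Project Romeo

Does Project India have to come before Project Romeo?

No chain of constraints connects Project India to Project Romeo in either direction.
There exist valid orderings with Project Romeo before Project India, so Project India is not required to come first.

No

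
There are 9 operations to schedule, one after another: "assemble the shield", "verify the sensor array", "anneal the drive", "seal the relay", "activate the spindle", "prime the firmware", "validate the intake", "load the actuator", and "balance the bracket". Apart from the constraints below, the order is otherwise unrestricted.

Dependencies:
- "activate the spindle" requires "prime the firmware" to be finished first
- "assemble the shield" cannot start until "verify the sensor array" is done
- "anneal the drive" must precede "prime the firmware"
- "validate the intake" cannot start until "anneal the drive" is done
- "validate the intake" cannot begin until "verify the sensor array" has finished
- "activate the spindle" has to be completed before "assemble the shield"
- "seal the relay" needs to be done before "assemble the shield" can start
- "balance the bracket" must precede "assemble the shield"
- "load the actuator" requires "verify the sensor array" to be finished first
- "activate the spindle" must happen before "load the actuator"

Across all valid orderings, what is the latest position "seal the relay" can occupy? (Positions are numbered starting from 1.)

8

The only operation forced after "seal the relay" (directly or by a chain) is "assemble the shield".
So at least 1 operation follows "seal the relay", putting "seal the relay" no later than position 8. That position is achievable by scheduling everything else first.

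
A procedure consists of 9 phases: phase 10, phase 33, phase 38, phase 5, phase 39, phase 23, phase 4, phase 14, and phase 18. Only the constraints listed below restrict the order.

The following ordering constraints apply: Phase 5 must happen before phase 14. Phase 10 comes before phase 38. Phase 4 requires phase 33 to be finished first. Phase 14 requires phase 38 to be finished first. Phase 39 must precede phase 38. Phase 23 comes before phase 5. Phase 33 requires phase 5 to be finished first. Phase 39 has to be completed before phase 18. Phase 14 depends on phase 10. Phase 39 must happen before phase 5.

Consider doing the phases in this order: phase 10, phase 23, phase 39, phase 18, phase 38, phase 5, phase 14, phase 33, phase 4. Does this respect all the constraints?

Going through the constraints one by one, each required predecessor appears earlier in the sequence than its dependent — e.g. phase 10 (position 1) is before phase 14 (position 7), as required.

Yes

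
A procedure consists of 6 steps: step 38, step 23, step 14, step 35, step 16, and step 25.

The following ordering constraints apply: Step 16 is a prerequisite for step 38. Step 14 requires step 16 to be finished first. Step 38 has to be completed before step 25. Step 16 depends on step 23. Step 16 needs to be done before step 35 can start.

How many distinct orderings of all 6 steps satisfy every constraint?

12

Only step 23 has no prerequisites, so it must go first.
Counting all ways to extend the partial order to a total order gives 12.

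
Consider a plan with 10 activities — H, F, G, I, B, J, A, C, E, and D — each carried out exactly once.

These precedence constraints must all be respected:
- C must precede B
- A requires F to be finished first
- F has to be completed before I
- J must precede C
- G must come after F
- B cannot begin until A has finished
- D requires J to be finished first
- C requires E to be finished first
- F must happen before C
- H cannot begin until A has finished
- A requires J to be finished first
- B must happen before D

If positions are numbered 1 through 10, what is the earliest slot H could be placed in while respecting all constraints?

4

The activities that are forced before H, directly or transitively, are F, J, A. That's 3 activities.
So at minimum 3 activities come before H, putting H no earlier than position 4. That position is achievable by scheduling exactly those predecessors first.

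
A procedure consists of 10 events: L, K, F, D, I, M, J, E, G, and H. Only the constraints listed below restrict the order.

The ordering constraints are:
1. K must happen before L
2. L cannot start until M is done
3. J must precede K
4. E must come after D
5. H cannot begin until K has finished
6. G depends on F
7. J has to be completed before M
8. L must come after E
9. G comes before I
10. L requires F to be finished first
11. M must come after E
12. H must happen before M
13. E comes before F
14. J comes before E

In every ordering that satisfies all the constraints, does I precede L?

No chain of constraints connects I to L in either direction.
There exist valid orderings with L before I, so I is not required to come first.

No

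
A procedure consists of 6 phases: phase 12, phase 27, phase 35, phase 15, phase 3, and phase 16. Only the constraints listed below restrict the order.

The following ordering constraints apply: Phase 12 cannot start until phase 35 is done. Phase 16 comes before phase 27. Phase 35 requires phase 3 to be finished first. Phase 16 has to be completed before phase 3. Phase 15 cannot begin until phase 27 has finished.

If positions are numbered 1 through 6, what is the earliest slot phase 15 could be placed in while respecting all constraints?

Every phase that must precede phase 15 has to come before it. Tracing all chains that end at phase 15, those phases are: phase 27, phase 16 — 2 in total.
With 2 mandatory predecessors, the earliest phase 15 can sit is position 2+1 = 3, and placing just those 2 first achieves it.

3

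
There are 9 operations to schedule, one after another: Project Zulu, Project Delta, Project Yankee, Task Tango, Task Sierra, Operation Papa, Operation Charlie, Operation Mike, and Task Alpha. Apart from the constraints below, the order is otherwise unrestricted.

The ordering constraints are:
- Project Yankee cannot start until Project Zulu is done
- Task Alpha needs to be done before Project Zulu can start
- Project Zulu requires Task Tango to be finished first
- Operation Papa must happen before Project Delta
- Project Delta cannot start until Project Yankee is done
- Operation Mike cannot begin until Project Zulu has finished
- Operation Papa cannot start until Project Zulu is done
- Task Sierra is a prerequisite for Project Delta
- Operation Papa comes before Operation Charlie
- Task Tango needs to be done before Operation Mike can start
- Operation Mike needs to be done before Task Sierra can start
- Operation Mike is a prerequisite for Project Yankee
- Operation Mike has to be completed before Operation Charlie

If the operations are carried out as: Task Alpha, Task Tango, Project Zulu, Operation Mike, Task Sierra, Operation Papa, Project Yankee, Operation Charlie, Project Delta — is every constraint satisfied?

Checking each listed constraint against this order: for instance, Project Zulu is in position 3 and Project Yankee in position 7, so that constraint holds — and the remaining constraints check out the same way.

Yes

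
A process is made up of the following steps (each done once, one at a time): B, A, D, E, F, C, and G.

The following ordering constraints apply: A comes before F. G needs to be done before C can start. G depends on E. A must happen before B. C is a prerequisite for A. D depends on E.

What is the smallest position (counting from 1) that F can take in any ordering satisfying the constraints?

Every step that must precede F has to come before it. Tracing all chains that end at F, those steps are: A, E, C, G — 4 in total.
So at minimum 4 steps come before F, putting F no earlier than position 5. That position is achievable by scheduling exactly those predecessors first.

5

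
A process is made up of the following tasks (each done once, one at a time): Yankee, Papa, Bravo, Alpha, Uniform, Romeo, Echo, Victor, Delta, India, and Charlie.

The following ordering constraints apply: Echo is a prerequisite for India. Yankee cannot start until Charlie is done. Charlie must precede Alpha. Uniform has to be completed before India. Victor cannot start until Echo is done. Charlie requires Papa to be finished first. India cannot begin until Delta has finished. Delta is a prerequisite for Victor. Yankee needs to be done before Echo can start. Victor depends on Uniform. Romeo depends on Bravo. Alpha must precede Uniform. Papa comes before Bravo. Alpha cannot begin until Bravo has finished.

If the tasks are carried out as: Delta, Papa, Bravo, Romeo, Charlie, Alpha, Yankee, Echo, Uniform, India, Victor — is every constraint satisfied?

Yes

Checking each listed constraint against this order: for instance, Delta is in position 1 and Victor in position 11, so that constraint holds — and the remaining constraints check out the same way.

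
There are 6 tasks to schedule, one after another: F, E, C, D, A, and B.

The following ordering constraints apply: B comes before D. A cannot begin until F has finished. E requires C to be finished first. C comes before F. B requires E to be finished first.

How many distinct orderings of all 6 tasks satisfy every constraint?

10

Only C has no prerequisites, so it must go first.
Enumerating by repeatedly choosing an available task (one whose prerequisites are all placed) gives 10 distinct complete orderings.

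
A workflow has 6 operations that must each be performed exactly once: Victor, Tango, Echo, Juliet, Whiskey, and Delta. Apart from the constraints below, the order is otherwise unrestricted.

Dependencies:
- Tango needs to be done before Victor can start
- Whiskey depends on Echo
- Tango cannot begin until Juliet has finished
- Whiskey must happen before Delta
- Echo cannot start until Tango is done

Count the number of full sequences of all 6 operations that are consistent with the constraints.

Only Juliet has no prerequisites, so it must go first.
Systematically extending each partial ordering one operation at a time and counting, there are 4 complete orderings.

4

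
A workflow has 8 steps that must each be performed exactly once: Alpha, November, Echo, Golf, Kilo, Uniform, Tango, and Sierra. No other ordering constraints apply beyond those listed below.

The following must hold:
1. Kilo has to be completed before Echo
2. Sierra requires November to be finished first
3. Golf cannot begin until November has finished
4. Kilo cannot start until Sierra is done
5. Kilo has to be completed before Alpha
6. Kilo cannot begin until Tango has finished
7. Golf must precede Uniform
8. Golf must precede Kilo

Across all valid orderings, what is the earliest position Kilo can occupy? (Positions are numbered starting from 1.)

Working backwards through the constraints from Kilo, its full set of required predecessors is November, Golf, Tango, Sierra — 4 of them.
With 4 mandatory predecessors, the earliest Kilo can sit is position 4+1 = 5, and placing just those 4 first achieves it.

5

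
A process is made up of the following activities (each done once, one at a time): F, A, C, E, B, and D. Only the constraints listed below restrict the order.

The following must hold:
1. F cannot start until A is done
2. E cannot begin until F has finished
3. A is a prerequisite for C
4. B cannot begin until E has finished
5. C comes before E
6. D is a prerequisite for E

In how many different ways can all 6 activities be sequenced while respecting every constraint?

2 activities have no prerequisites (A, D), so any of them could come first.
Systematically extending each partial ordering one activity at a time and counting, there are 8 complete orderings.

8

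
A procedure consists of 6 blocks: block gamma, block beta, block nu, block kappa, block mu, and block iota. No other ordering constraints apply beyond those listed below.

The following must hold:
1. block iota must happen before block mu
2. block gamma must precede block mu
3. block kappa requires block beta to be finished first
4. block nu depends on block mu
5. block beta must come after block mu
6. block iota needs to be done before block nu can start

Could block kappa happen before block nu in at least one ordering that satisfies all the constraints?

Nothing in the constraints forces block nu before block kappa — there is no chain from block nu to block kappa.
That means at least one valid schedule has block kappa before block nu.

Yes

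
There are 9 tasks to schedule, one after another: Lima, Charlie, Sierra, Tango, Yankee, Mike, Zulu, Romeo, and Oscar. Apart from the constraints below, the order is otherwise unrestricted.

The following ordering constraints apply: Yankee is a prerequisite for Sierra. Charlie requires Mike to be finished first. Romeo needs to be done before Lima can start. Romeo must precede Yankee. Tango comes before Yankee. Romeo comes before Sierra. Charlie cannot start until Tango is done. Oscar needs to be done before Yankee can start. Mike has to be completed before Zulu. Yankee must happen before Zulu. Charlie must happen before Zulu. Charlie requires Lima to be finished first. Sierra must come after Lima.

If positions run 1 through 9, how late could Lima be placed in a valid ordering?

Following every chain forward from Lima, the tasks that must come later are Charlie, Sierra, Zulu — 3 of them.
With 3 mandatory successors out of 9 tasks total, the latest slot for Lima is 9−3 = 6, and it's reachable by doing all non-successors before Lima.

6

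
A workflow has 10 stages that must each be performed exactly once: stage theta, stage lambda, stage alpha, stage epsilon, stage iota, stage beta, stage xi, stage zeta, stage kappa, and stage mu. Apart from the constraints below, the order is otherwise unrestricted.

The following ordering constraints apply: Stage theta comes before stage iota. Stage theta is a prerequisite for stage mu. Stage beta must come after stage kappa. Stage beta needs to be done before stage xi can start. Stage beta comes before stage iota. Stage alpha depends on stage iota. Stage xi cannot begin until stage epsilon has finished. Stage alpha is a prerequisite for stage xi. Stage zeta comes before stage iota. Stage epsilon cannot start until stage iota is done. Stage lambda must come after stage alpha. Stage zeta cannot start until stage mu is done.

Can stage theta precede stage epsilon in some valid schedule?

Every valid ordering already has stage theta before stage epsilon (the constraints require it), so in particular at least one does.

Yes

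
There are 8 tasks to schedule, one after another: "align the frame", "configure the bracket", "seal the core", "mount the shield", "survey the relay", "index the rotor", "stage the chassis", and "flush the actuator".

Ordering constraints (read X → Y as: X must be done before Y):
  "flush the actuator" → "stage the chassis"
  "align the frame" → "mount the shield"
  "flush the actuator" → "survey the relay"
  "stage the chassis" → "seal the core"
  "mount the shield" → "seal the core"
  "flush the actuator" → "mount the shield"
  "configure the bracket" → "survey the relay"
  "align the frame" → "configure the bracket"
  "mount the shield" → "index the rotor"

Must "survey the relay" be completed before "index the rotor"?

No chain of constraints connects "survey the relay" to "index the rotor" in either direction.
A valid ordering placing "index the rotor" before "survey the relay" exists, so the answer is no.

No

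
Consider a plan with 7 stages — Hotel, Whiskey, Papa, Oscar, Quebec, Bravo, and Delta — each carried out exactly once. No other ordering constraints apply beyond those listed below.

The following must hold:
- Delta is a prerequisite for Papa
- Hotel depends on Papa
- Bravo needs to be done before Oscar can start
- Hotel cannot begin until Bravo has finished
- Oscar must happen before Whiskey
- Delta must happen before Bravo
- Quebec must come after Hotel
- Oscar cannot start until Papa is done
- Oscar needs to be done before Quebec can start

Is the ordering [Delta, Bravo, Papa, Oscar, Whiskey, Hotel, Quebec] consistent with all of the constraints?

Yes

Going through the constraints one by one, each required predecessor appears earlier in the sequence than its dependent — e.g. Bravo (position 2) is before Hotel (position 6), as required.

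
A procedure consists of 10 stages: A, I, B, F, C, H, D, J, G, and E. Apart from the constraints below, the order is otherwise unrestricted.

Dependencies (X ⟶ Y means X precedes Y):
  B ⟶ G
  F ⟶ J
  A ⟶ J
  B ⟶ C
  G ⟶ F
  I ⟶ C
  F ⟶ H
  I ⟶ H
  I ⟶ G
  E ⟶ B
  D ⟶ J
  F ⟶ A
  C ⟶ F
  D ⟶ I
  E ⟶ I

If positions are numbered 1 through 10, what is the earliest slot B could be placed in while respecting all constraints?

The only stage forced before B (directly or transitively) is E.
So at minimum 1 stage comes before B, putting B no earlier than position 2. That position is achievable by scheduling exactly that predecessor first.

2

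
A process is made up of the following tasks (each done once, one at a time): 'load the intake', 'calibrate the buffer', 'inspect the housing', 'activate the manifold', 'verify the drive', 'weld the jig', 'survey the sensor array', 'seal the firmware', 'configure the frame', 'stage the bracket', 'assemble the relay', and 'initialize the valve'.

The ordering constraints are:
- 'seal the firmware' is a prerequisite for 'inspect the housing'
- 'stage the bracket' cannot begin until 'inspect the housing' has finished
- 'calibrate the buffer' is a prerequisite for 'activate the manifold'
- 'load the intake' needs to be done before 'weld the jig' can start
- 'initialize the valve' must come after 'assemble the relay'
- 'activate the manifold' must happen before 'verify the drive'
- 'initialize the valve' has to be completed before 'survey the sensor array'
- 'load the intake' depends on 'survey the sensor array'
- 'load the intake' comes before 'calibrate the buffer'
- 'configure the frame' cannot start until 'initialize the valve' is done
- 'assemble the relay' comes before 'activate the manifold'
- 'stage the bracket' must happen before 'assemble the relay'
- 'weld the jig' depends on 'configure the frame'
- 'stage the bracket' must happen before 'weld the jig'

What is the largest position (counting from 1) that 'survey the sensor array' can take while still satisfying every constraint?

Every task that must follow 'survey the sensor array' has to come after it. Tracing all chains starting from 'survey the sensor array', those tasks are: 'load the intake', 'calibrate the buffer', 'activate the manifold', 'verify the drive', 'weld the jig' — 5 in total.
With 5 mandatory successors out of 12 tasks total, the latest slot for 'survey the sensor array' is 12−5 = 7, and it's reachable by doing all non-successors before 'survey the sensor array'.

7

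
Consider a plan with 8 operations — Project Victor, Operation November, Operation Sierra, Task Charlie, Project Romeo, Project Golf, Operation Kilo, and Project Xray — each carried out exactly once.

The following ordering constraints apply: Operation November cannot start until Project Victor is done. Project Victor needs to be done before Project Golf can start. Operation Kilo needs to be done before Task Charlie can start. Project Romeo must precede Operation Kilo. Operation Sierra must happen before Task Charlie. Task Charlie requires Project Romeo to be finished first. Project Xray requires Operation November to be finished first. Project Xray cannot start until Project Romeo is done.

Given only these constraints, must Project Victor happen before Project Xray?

Chaining the stated constraints: Project Victor → Operation November → Project Xray.
Hence Project Victor necessarily comes before Project Xray.

Yes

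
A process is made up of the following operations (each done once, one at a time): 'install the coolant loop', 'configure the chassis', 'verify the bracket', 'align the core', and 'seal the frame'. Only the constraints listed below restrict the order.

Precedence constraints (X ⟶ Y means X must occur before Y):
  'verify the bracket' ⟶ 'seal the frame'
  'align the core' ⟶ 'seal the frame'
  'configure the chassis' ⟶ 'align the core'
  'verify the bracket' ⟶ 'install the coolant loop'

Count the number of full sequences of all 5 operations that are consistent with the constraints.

9

The operations with no prerequisites are 'configure the chassis', 'verify the bracket'; any of them can be placed first.
Counting all ways to extend the partial order to a total order gives 9.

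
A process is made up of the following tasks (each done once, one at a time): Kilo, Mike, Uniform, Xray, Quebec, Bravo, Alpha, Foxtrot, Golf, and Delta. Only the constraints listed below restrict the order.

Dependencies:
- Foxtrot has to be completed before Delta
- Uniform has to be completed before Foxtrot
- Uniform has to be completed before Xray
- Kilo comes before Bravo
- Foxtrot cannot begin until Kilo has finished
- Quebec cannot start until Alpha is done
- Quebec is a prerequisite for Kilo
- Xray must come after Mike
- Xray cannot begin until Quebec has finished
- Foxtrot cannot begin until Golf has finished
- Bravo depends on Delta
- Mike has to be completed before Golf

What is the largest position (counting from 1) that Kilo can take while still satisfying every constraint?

The tasks that are forced after Kilo, directly or by a chain of constraints, are Bravo, Foxtrot, Delta. That's 3 tasks.
So at least 3 tasks follow Kilo, putting Kilo no later than position 7. That position is achievable by scheduling everything else first.

7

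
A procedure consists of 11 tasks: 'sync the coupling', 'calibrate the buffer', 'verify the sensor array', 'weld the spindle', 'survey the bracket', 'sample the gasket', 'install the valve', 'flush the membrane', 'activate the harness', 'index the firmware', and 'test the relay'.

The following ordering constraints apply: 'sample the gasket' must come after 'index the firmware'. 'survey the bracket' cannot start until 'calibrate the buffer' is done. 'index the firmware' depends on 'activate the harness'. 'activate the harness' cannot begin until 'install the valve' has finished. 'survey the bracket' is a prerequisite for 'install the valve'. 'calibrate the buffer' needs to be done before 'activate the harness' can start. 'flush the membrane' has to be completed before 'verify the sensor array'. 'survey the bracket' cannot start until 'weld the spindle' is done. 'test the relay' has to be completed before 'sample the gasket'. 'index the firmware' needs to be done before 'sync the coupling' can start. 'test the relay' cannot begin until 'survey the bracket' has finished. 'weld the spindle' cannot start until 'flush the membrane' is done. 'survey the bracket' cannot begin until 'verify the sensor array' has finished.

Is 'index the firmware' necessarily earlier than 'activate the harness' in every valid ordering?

The constraints actually force 'activate the harness' before 'index the firmware' (via 'activate the harness' → 'index the firmware'), not the other way around.
So 'index the firmware' never precedes 'activate the harness'.

No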